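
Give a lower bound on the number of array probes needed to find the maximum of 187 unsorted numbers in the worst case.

Adversary: any unprobed cell could hold a value larger than everything seen so far. If fewer than 187 cells are probed, the adversary places the max in an unprobed cell. So all 187 cells must be examined; together with 187-1 comparisons this is tight.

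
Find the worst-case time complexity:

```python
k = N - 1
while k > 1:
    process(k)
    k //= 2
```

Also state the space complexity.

Time complexity: O(log n).
Space complexity: O(1).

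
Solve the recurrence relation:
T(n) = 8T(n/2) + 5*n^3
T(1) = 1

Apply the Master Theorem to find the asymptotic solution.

a=8, b=2, f(n)=5*n^3. log_2(8) = 3. Case 2: T(n) = O(n^3 log n).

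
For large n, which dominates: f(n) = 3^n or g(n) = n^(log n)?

f(n) = 3^n grows faster: take logs: log(n^(log n)) = (log n)^2, log(3^n) = n log 3; n dominates (log n)^2.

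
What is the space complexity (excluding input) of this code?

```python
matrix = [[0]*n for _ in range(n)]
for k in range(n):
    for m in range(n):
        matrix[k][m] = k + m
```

Space complexity: O(n^2).
A 2D structure of size n x n is allocated.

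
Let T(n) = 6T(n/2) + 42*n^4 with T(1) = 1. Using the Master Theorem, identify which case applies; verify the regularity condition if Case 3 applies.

a=6, b=2, f(n)=42*n^4.
log_2(6) = 2.585 < 4.
f(n) = Omega(n^(2.585+epsilon)) for some epsilon > 0, so Case 3 is the candidate.
Regularity: a*f(n/b) = 6*42*(n/2)^4 = (6/16)*42*n^4 <= c*f(n) with c = 6/16 < 1. Satisfied.
Case 3: T(n) = Theta(n^4).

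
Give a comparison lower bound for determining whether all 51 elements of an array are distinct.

In the algebraic decision-tree model, the YES region for element distinctness on 51 elements has 51! connected components (one per ordering). Ben-Or's theorem then gives a lower bound of Omega(log(n!)) = Omega(n log n).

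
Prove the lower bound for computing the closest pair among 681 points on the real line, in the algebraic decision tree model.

Reduction from element distinctness: given 681 reals, the closest-pair distance is 0 iff two are equal. Element distinctness has an Omega(n log n) lower bound in the algebraic decision tree model (Ben-Or). Therefore closest pair on a line also requires Omega(n log n). Sorting then a linear scan achieves this.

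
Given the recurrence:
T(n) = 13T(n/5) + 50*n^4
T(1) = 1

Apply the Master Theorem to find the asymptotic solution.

a=13, b=5, f(n)=50*n^4. log_5(13) = 1.594 < 4. Case 3: T(n) = O(n^4).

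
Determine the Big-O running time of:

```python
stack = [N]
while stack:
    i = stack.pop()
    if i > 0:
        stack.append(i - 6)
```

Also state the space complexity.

Time complexity: O(n).
Space complexity: O(1).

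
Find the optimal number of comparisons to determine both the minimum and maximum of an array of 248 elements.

Naive approach: 494 comparisons (247 for max + 247 for min).
Optimal: Compare elements in pairs first (floor(n/2) = 124 comparisons), then find max among winners and min among losers (123 comparisons each).
Total: ceil(3n/2) - 2 = 370 comparisons. An adversary argument shows this is also a lower bound.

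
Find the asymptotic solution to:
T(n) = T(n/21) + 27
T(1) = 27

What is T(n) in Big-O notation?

Each step divides n by 21 and adds 27. After log_21(n) steps, T(n) = O(log n).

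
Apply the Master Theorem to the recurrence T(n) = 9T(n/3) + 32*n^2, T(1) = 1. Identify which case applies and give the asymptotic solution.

a=9, b=3, f(n)=32*n^2.
log_3(9) = 2, so n^(log_b(a)) = n^2.
f(n) = Theta(n^2), so Case 2 applies.
T(n) = Theta(n^2 log n).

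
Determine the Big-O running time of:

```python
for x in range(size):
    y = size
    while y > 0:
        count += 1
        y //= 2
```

Time complexity: O(n log n).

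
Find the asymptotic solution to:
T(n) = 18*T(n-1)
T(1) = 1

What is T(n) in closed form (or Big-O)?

Each step multiplies by 18. T(n) = T(1)*18^(n-1) = 18^(n-1).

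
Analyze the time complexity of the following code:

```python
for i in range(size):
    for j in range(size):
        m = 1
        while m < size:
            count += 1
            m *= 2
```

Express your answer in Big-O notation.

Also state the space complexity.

Time complexity: O(n^2 log n).
Space complexity: O(1).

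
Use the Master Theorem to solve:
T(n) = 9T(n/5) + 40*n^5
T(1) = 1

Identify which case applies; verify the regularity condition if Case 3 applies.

a=9, b=5, f(n)=40*n^5.
log_5(9) = 1.365 < 5.
f(n) = Omega(n^(1.365+epsilon)) for some epsilon > 0, so Case 3 is the candidate.
Regularity: a*f(n/b) = 9*40*(n/5)^5 = (9/3125)*40*n^5 <= c*f(n) with c = 9/3125 < 1. Satisfied.
Case 3: T(n) = Theta(n^5).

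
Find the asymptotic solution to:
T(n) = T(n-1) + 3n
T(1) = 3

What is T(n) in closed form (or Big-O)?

Unrolling: T(n) = 3 + 3*(2 + 3 + ... + n) = 3 + 3*(n(n+1)/2 - 1) = O(n^2).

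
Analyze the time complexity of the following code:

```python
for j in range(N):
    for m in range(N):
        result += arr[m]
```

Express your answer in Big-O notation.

Time complexity: O(n^2).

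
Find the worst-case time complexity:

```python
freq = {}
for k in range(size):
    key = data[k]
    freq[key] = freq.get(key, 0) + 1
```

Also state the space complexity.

Time complexity: O(n).
Space complexity: O(n).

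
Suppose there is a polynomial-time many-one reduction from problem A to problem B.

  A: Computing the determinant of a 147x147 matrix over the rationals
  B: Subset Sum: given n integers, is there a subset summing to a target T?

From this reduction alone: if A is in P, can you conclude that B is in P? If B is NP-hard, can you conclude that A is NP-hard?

A poly-time reduction A <=_p B transfers tractability DOWN (B easy => A easy) and hardness UP (A hard => B hard), not the reverse.
From A in P, the reduction alone does NOT give B in P: any problem in P trivially reduces to SAT, yet SAT is not known to be in P.
From B NP-hard, the reduction alone does NOT give A NP-hard: again, easy problems reduce to hard ones.
(Here in fact A is P and B is NP-complete.)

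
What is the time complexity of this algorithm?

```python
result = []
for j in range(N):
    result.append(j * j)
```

Time complexity: O(n).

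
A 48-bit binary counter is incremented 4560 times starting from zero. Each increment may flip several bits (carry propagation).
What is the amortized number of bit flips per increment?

Bit i flips on every 2^i-th increment, so over 4560 increments bit i flips floor(4560/2^i) times. Summing over i: total flips < 2 * 4560. Amortized: < 2 = O(1) per increment.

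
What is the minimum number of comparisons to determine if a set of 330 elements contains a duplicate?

Determining if 330 elements are all distinct requires Omega(n log n) comparisons in the comparison model. This follows from the element distinctness lower bound.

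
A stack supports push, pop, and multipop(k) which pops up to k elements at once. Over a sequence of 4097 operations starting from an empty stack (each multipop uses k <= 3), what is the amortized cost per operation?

Each element is pushed exactly once and popped at most once (whether by pop or as part of a multipop). So the total number of individual pops over the whole sequence is at most the number of pushes, which is at most 4097. Total work <= 2 * 4097, hence O(1) amortized per operation.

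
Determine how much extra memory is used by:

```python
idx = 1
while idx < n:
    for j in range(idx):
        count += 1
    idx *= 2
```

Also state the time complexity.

Space complexity: O(1).
Only a constant amount of auxiliary storage is used; nothing grows with n.
Time complexity: O(n).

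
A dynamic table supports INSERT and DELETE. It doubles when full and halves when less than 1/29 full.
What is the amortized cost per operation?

Using potential function Phi = |2*num_items - table_size| when load > 1/2, and Phi = table_size/2 - num_items otherwise. The gap of 1/29 vs 1/2 for shrinking prevents thrashing. Both insert and delete have O(1) amortized cost.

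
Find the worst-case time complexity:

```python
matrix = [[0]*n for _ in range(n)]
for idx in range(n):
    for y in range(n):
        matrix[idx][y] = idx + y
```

Time complexity: O(n^2).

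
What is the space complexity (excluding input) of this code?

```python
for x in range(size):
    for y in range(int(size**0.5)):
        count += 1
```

Space complexity: O(1).
Only a constant amount of auxiliary storage is used; nothing grows with n.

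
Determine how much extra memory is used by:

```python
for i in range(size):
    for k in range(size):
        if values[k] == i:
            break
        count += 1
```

Space complexity: O(1).
Only a constant amount of auxiliary storage is used; nothing grows with n.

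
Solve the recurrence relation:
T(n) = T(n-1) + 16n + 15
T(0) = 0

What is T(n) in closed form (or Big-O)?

Dominant term in sum is 16*sum(i, i=1..n) = 16*n*(n+1)/2 = O(n^2).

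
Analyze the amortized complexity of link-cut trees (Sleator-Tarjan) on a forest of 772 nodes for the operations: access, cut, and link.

Link-cut trees represent the forest using splay trees over preferred paths. With potential Phi = sum over nodes of log(size of virtual subtree), each access on 772 nodes is O(log 772) = O(log n) amortized by the splay-tree access lemma. Cut and link are O(1) plus one access.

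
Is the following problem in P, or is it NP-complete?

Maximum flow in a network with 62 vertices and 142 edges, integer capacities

This problem is in P: Edmonds-Karp / push-relabel run in polynomial time.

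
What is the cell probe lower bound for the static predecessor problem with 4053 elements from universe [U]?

The Patrascu-Thorup lower bound shows any data structure on n = 4053 elements using O(n * polylog(n)) space requires Omega(log log U) query time. van Emde Boas trees achieve O(log log U) with O(U) space.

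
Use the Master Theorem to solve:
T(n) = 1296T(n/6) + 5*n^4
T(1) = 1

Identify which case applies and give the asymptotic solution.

a=1296, b=6, f(n)=5*n^4.
log_6(1296) = 4, so n^(log_b(a)) = n^4.
f(n) = Theta(n^4), so Case 2 applies.
T(n) = Theta(n^4 log n).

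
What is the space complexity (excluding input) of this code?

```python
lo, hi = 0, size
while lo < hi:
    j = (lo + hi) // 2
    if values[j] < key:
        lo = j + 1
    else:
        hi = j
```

Space complexity: O(1).
Only a constant amount of auxiliary storage is used; nothing grows with n.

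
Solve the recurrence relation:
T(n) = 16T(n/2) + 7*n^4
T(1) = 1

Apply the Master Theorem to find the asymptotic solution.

a=16, b=2, f(n)=7*n^4. log_2(16) = 4. Case 2: T(n) = O(n^4 log n).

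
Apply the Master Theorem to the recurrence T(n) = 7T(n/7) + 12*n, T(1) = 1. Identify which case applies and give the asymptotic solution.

a=7, b=7, f(n)=12*n.
log_7(7) = 1, so n^(log_b(a)) = n.
f(n) = Theta(n), so Case 2 applies.
T(n) = Theta(n log n).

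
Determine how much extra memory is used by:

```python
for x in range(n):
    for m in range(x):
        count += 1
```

Space complexity: O(1).
Only a constant amount of auxiliary storage is used; nothing grows with n.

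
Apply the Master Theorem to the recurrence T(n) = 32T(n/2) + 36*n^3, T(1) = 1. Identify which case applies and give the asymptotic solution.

a=32, b=2, f(n)=36*n^3.
log_2(32) = 5 > 3.
Since f(n) = O(n^3) is polynomially smaller than n^5, Case 1 applies.
T(n) = Theta(n^5).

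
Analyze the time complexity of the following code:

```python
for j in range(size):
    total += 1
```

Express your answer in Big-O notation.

Time complexity: O(n).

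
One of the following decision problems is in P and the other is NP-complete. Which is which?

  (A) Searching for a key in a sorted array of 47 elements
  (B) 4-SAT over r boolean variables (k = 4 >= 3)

(A) is P: binary search runs in O(log n).
(B) is NP-complete: 3-SAT is NP-complete (Cook-Levin); k-SAT for k>=3 reduces from 3-SAT.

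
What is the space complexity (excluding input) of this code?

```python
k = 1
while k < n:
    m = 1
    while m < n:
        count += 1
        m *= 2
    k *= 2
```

Space complexity: O(1).
Only a constant amount of auxiliary storage is used; nothing grows with n.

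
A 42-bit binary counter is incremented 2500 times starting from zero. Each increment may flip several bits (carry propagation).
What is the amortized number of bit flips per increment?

Bit i flips on every 2^i-th increment, so over 2500 increments bit i flips floor(2500/2^i) times. Summing over i: total flips < 2 * 2500. Amortized: < 2 = O(1) per increment.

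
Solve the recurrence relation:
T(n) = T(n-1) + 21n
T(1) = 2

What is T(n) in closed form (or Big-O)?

Unrolling: T(n) = 2 + 21*(2 + 3 + ... + n) = 2 + 21*(n(n+1)/2 - 1) = O(n^2).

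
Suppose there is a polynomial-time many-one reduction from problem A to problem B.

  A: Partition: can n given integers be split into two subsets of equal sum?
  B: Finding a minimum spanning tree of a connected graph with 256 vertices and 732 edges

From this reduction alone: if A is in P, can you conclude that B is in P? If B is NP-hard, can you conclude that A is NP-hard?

A poly-time reduction A <=_p B transfers tractability DOWN (B easy => A easy) and hardness UP (A hard => B hard), not the reverse.
From A in P, the reduction alone does NOT give B in P: any problem in P trivially reduces to SAT, yet SAT is not known to be in P.
From B NP-hard, the reduction alone does NOT give A NP-hard: again, easy problems reduce to hard ones.
(Here in fact A is NP-complete and B is in P, so no such reduction is known -- its existence would imply P = NP; the analysis concerns only what the assumed reduction would or would not let you conclude.)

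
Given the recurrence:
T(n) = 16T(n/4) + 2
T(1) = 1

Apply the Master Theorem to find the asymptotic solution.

a=16, b=4, f(n)=2. log_4(16) = 2. Case 1 of Master Theorem: T(n) = O(n^2).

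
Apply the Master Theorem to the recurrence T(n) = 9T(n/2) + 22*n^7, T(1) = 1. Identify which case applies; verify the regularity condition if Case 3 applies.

a=9, b=2, f(n)=22*n^7.
log_2(9) = 3.17 < 7.
f(n) = Omega(n^(3.17+epsilon)) for some epsilon > 0, so Case 3 is the candidate.
Regularity: a*f(n/b) = 9*22*(n/2)^7 = (9/128)*22*n^7 <= c*f(n) with c = 9/128 < 1. Satisfied.
Case 3: T(n) = Theta(n^7).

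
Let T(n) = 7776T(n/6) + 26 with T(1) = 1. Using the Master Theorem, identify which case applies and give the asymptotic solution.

a=7776, b=6, f(n)=26.
log_6(7776) = 5 > 0.
Since f(n) = O(n^0) is polynomially smaller than n^5, Case 1 applies.
T(n) = Theta(n^5).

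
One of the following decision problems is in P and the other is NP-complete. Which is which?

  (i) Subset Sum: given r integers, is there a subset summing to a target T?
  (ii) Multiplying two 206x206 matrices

(i) is NP-complete: one of Karp's 21 NP-complete problems.
(ii) is P: the schoolbook algorithm runs in O(n^3).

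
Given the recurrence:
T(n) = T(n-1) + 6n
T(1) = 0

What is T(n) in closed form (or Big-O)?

Unrolling: T(n) = 0 + 6*(2 + 3 + ... + n) = 0 + 6*(n(n+1)/2 - 1) = O(n^2).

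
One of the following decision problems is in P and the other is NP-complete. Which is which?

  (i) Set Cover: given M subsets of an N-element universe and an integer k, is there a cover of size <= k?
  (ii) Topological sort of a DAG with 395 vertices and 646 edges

(i) is NP-complete: one of Karp's 21 NP-complete problems (with k part of the input).
(ii) is P: DFS-based topological sort runs in O(V+E).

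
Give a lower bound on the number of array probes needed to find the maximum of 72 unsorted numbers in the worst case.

Adversary: any unprobed cell could hold a value larger than everything seen so far. If fewer than 72 cells are probed, the adversary places the max in an unprobed cell. So all 72 cells must be examined; together with 72-1 comparisons this is tight.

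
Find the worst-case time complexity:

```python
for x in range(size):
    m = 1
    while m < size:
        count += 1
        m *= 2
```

Time complexity: O(n log n).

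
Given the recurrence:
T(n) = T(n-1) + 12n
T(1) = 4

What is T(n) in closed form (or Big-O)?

Unrolling: T(n) = 4 + 12*(2 + 3 + ... + n) = 4 + 12*(n(n+1)/2 - 1) = O(n^2).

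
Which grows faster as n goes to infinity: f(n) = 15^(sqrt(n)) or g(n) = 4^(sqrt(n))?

f(n) = 15^(sqrt(n)) grows faster: ratio is (15/4)^(sqrt(n)) -> infinity since 15/4 > 1.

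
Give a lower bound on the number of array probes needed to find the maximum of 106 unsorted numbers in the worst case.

Adversary: any unprobed cell could hold a value larger than everything seen so far. If fewer than 106 cells are probed, the adversary places the max in an unprobed cell. So all 106 cells must be examined; together with 106-1 comparisons this is tight.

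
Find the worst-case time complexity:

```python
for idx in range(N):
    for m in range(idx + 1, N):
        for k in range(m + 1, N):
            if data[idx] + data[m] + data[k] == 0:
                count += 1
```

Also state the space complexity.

Time complexity: O(n^3).
Space complexity: O(1).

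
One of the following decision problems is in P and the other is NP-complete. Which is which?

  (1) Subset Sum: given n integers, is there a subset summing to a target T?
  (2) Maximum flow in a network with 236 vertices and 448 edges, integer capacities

(1) is NP-complete: one of Karp's 21 NP-complete problems.
(2) is P: Edmonds-Karp / push-relabel run in polynomial time.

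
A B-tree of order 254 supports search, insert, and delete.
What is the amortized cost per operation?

B-tree of order 254 has height O(log_254 n). Each operation traverses the tree height. Splits during insert and merges during delete are O(1) each and occur at most once per level. Total cost per operation: O(log_254 n).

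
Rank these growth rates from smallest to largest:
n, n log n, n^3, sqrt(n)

Ordered by growth rate: sqrt(n) < n < n log n < n^3.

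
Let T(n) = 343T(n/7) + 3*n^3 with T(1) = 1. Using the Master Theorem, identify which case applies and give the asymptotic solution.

a=343, b=7, f(n)=3*n^3.
log_7(343) = 3, so n^(log_b(a)) = n^3.
f(n) = Theta(n^3), so Case 2 applies.
T(n) = Theta(n^3 log n).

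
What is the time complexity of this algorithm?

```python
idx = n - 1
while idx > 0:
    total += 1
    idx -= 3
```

Time complexity: O(n).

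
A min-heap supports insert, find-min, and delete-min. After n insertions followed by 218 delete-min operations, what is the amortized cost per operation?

Insert takes O(log n) worst case. Delete-min takes O(log n). Over a sequence of n inserts and 218 delete-mins, total cost is O((n + 218) log n). Amortized per operation: O(log n).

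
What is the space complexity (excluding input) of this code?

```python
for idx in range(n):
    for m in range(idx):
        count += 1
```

Space complexity: O(1).
Only a constant amount of auxiliary storage is used; nothing grows with n.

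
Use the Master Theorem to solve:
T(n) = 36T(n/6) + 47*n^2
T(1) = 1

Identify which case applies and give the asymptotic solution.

a=36, b=6, f(n)=47*n^2.
log_6(36) = 2, so n^(log_b(a)) = n^2.
f(n) = Theta(n^2), so Case 2 applies.
T(n) = Theta(n^2 log n).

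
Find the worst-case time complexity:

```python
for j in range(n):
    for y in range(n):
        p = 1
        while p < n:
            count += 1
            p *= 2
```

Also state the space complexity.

Time complexity: O(n^2 log n).
Space complexity: O(1).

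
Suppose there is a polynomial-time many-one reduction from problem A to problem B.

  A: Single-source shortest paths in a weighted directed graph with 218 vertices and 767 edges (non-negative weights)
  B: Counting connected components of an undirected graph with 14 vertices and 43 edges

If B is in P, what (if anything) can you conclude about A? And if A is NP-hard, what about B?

A poly-time reduction A <=_p B means any A-instance can be transformed to a B-instance in poly time.
If B is in P: compose the reduction with B's poly-time algorithm to solve A in poly time, so A is in P.
If A is NP-hard: every NP problem reduces to A, which reduces to B; composing reductions, every NP problem reduces to B, so B is NP-hard.
(Here in fact A is P and B is P.)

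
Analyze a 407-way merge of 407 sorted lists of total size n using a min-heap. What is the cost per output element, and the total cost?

Maintain a min-heap of size 407 holding the current head of each list. Each output step does one extract-min (O(log 407)) and one insert of that list's next element (O(log 407)). Each of the n elements passes through the heap exactly once, so the total cost is O(n log 407), i.e. O(log 407) per output element.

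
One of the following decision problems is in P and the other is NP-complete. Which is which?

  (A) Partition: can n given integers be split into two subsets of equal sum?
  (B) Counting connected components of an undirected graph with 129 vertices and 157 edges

(A) is NP-complete: Subset Sum reduces to it (one of Karp's 21 NP-complete problems).
(B) is P: BFS/DFS visits each vertex and edge once: O(V+E).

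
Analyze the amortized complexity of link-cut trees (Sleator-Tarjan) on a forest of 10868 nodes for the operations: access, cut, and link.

Link-cut trees represent the forest using splay trees over preferred paths. With potential Phi = sum over nodes of log(size of virtual subtree), each access on 10868 nodes is O(log 10868) = O(log n) amortized by the splay-tree access lemma. Cut and link are O(1) plus one access.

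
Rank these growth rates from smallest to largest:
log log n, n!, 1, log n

Ordered by growth rate: 1 < log log n < log n < n!.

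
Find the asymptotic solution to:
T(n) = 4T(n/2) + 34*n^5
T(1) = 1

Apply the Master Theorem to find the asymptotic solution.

a=4, b=2, f(n)=34*n^5. log_2(4) = 2 < 5. Case 3: T(n) = O(n^5).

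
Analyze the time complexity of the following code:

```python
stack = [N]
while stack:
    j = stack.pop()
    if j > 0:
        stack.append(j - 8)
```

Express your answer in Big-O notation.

Time complexity: O(n).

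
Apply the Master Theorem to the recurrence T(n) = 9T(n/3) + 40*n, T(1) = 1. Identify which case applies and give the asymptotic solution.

a=9, b=3, f(n)=40*n.
log_3(9) = 2 > 1.
Since f(n) = O(n^1) is polynomially smaller than n^2, Case 1 applies.
T(n) = Theta(n^2).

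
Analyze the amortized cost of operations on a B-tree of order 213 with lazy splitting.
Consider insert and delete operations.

In a B-tree of order 213, a node splits when it has 213 keys. With lazy splitting, we use potential Phi = number of full nodes + number of near-empty nodes. Each split costs O(1) but reduces potential. Between splits, at least 106 insertions must occur in that node. Amortized structural cost is O(1) per operation, plus O(log_213 n) traversal.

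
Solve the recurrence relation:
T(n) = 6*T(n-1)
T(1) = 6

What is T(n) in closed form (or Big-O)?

Each step multiplies by 6. T(n) = T(1)*6^(n-1) = 6*6^(n-1).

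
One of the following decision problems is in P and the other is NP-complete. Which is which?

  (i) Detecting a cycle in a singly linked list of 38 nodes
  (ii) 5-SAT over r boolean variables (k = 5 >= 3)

(i) is P: Floyd's tortoise-and-hare runs in O(n) time, O(1) space.
(ii) is NP-complete: 3-SAT is NP-complete (Cook-Levin); k-SAT for k>=3 reduces from 3-SAT.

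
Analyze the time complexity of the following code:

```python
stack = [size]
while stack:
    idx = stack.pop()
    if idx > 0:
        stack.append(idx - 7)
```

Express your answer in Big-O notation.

Time complexity: O(n).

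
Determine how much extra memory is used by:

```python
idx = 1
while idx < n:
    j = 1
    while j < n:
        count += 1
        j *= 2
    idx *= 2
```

Space complexity: O(1).
Only a constant amount of auxiliary storage is used; nothing grows with n.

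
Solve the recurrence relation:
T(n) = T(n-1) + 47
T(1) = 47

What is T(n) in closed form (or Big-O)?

Unrolling: T(n) = T(n-1) + 47 = T(n-2) + 2*47 = ... = T(1) + (n-1)*47 = 47 + (n-1)*47 = 47n.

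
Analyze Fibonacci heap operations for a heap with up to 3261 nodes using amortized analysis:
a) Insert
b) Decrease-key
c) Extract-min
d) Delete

Fibonacci heaps use lazy consolidation. Potential function Phi = t + 2m (t = number of trees, m = marked nodes).
- Insert: O(1) actual, Delta Phi = +1 (one new tree) => O(1) amortized.
- Decrease-key: with c cascading cuts, actual cost is O(c); Delta Phi <= c - 2(c-1) + 2 = 4 - c (c new trees; >= c-1 marks cleared; <= 1 new mark). Amortized O(c) + (4 - c) = O(1).
- Extract-min: O(D(n) + t) actual; consolidation drops t to <= D(n)+1, so Delta Phi pays for the t term. D(n) = O(log n) for n = 3261 => O(log n) amortized.
- Delete: decrease-key to -inf then extract-min = O(log n).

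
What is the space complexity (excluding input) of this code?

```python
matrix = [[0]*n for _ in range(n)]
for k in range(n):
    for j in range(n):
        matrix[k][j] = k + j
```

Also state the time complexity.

Space complexity: O(n^2).
A 2D structure of size n x n is allocated.
Time complexity: O(n^2).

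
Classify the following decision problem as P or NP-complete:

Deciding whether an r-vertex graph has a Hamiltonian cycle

This problem is NP-complete: one of Karp's 21 NP-complete problems.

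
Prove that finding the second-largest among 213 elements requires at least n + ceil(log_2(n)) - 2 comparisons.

Lower bound (adversary): identifying the maximum requires 213-1 comparisons (each eliminates one candidate). Assign weight 1 to each element; on each comparison the adversary lets the heavier side win and gives it the loser's weight. The max ends with weight 213, but each comparison it wins at most doubles its weight, so the max must win >= ceil(log_2(213)) = 8 comparisons. The second-largest is one of those 8 direct losers to the max, and identifying which one is largest needs >= 8-1 further comparisons. Total >= 213-1 + 8-1 = 219.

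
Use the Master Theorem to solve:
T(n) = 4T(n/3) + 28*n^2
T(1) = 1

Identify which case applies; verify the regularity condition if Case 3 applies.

a=4, b=3, f(n)=28*n^2.
log_3(4) = 1.262 < 2.
f(n) = Omega(n^(1.262+epsilon)) for some epsilon > 0, so Case 3 is the candidate.
Regularity: a*f(n/b) = 4*28*(n/3)^2 = (4/9)*28*n^2 <= c*f(n) with c = 4/9 < 1. Satisfied.
Case 3: T(n) = Theta(n^2).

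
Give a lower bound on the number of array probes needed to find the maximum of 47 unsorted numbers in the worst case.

Adversary: any unprobed cell could hold a value larger than everything seen so far. If fewer than 47 cells are probed, the adversary places the max in an unprobed cell. So all 47 cells must be examined; together with 47-1 comparisons this is tight.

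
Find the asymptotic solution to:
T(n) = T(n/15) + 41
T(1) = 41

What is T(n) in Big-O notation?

Each step divides n by 15 and adds 41. After log_15(n) steps, T(n) = O(log n).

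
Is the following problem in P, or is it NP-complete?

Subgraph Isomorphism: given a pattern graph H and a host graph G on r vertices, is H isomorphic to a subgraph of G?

This problem is NP-complete: generalizes Clique and Hamiltonian Path (pattern size is part of the input).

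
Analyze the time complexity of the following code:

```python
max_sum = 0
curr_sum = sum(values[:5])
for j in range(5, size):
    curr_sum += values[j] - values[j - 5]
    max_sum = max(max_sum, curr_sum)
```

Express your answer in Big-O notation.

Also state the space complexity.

Time complexity: O(n).
Space complexity: O(1).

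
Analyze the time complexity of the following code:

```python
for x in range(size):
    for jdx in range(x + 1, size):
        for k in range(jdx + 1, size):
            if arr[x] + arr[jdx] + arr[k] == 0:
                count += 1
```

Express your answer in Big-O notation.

Time complexity: O(n^3).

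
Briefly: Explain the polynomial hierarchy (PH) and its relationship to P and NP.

The polynomial hierarchy is a tower of complexity classes: Sigma_0^P = Pi_0^P = P, Sigma_1^P = NP, Pi_1^P = co-NP, and Sigma_{k+1}^P = NP^{Sigma_k^P}. PH is contained in PSPACE. If any level collapses (Sigma_k = Pi_k), the entire hierarchy collapses to that level.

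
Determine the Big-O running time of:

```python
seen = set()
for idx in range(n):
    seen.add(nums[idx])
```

Time complexity: O(n).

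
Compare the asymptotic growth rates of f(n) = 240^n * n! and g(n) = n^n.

f(n) = 240^n * n! grows faster: by Stirling n! ~ sqrt(2 pi n)(n/e)^n, so 240^n n! / n^n ~ (240/e)^n sqrt(2 pi n) -> infinity since 240/e > 1.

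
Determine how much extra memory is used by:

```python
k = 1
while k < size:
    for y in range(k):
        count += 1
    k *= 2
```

Space complexity: O(1).
Only a constant amount of auxiliary storage is used; nothing grows with n.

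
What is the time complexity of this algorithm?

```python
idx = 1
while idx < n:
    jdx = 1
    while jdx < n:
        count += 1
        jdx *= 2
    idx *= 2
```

Time complexity: O(log^2 n).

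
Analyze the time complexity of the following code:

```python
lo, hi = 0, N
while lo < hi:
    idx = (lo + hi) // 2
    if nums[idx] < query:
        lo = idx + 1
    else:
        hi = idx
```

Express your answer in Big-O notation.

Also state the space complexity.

Time complexity: O(log n).
Space complexity: O(1).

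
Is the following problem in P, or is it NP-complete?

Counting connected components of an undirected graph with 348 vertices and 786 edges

This problem is in P: BFS/DFS visits each vertex and edge once: O(V+E).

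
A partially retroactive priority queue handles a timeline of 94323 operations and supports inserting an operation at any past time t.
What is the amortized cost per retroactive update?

Partially retroactive priority queues (Demaine-Iacono-Langerman) allow updates at past times with queries only at the present. With a balanced BST over the m = 94323 timeline events tracking bridges, each retroactive insert or delete is O(log m) amortized.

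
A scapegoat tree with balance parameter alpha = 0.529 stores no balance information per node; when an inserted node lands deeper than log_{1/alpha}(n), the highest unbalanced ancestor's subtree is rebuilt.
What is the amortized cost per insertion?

Search/insert path is O(log n). A rebuild of a subtree of size s costs O(s), but with alpha = 0.529 at least Omega(s) insertions must have occurred in that subtree since its last rebuild. Charging O(1) of the rebuild to each such insertion gives O(log n) amortized.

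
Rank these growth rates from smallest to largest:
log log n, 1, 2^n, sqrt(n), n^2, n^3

Ordered by growth rate: 1 < log log n < sqrt(n) < n^2 < n^3 < 2^n.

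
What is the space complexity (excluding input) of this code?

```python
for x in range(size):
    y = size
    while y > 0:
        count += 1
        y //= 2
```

Space complexity: O(1).
Only a constant amount of auxiliary storage is used; nothing grows with n.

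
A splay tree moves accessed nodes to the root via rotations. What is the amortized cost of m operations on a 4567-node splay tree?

Using a potential function Phi = sum of log(size of subtree) for each node, each splay operation has amortized cost O(log n) where n = 4567. Bad individual operations (O(n)) are offset by decreased potential.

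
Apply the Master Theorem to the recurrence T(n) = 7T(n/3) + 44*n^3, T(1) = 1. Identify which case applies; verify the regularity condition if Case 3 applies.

a=7, b=3, f(n)=44*n^3.
log_3(7) = 1.771 < 3.
f(n) = Omega(n^(1.771+epsilon)) for some epsilon > 0, so Case 3 is the candidate.
Regularity: a*f(n/b) = 7*44*(n/3)^3 = (7/27)*44*n^3 <= c*f(n) with c = 7/27 < 1. Satisfied.
Case 3: T(n) = Theta(n^3).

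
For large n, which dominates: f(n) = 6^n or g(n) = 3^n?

f(n) = 6^n grows faster: (6/3)^n -> infinity since 6/3 > 1.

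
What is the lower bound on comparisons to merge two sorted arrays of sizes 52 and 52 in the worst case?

Adversary: with |52 - 52| <= 1 the inputs can be fully interleaved so that every adjacent pair in the merged output comes from different arrays. Then each of the 103 adjacent pairs must be directly compared, or the algorithm cannot determine their relative order. Standard merge meets this bound.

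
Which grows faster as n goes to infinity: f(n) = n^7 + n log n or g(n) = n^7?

f(n) = n^7 + n log n and g(n) = n^7 are Theta of each other: the lower-order n log n term is o(n^7); both are Theta(n^7).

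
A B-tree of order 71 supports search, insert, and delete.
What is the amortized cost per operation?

B-tree of order 71 has height O(log_71 n). Each operation traverses the tree height. Splits during insert and merges during delete are O(1) each and occur at most once per level. Total cost per operation: O(log_71 n).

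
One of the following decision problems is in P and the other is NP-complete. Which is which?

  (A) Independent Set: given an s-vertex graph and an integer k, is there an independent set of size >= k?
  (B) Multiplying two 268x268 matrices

(A) is NP-complete: complement of Clique (with k part of the input).
(B) is P: the schoolbook algorithm runs in O(n^3).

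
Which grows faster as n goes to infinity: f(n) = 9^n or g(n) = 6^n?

f(n) = 9^n grows faster: (9/6)^n -> infinity since 9/6 > 1.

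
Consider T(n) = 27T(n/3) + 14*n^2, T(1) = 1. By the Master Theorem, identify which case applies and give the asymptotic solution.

a=27, b=3, f(n)=14*n^2.
log_3(27) = 3 > 2.
Since f(n) = O(n^2) is polynomially smaller than n^3, Case 1 applies.
T(n) = Theta(n^3).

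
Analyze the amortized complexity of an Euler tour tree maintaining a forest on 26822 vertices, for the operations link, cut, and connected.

An Euler tour tree stores each tree's Euler tour as a balanced BST keyed by tour position. On 26822 vertices: link concatenates two tours via O(1) splits/joins of size <= 2*26822 (O(log n)); cut splits the tour at the two occurrences of the edge (O(log n)); connected compares BST roots (O(log n) to find the root). All O(log n) amortized.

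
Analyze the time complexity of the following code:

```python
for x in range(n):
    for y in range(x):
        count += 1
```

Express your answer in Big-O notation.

Time complexity: O(n^2).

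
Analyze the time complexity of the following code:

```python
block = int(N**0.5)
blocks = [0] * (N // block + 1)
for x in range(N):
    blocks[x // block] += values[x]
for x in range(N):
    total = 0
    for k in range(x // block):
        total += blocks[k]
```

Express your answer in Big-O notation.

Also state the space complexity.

Time complexity: O(n * sqrt(n)).
Space complexity: O(sqrt(n)).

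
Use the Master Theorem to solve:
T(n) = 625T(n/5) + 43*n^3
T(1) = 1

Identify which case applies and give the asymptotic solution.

a=625, b=5, f(n)=43*n^3.
log_5(625) = 4 > 3.
Since f(n) = O(n^3) is polynomially smaller than n^4, Case 1 applies.
T(n) = Theta(n^4).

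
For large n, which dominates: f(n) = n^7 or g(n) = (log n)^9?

f(n) = n^7 grows faster: any positive polynomial dominates any polylog.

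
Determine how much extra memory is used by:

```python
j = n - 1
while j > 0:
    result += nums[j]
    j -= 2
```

Space complexity: O(1).
Only a constant amount of auxiliary storage is used; nothing grows with n.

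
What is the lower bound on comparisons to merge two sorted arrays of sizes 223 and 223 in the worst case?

Adversary: with |223 - 223| <= 1 the inputs can be fully interleaved so that every adjacent pair in the merged output comes from different arrays. Then each of the 445 adjacent pairs must be directly compared, or the algorithm cannot determine their relative order. Standard merge meets this bound.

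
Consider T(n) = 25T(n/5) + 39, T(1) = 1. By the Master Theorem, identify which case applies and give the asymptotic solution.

a=25, b=5, f(n)=39.
log_5(25) = 2 > 0.
Since f(n) = O(n^0) is polynomially smaller than n^2, Case 1 applies.
T(n) = Theta(n^2).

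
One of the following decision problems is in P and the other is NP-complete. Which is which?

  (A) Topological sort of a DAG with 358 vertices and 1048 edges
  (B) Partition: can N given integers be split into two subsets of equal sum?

(A) is P: DFS-based topological sort runs in O(V+E).
(B) is NP-complete: Subset Sum reduces to it (one of Karp's 21 NP-complete problems).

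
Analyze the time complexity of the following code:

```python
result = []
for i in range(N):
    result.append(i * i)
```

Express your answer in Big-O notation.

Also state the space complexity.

Time complexity: O(n).
Space complexity: O(n).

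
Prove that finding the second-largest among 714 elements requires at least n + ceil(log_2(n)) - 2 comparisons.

Lower bound (adversary): identifying the maximum requires 714-1 comparisons (each eliminates one candidate). Assign weight 1 to each element; on each comparison the adversary lets the heavier side win and gives it the loser's weight. The max ends with weight 714, but each comparison it wins at most doubles its weight, so the max must win >= ceil(log_2(714)) = 10 comparisons. The second-largest is one of those 10 direct losers to the max, and identifying which one is largest needs >= 10-1 further comparisons. Total >= 714-1 + 10-1 = 722.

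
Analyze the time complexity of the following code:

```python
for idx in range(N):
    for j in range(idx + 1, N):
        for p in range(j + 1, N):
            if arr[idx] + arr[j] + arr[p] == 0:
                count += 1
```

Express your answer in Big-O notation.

Time complexity: O(n^3).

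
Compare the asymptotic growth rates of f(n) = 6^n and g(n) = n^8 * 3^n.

f(n) = 6^n grows faster: 6^n / (n^8 3^n) = (6/3)^n / n^8 -> infinity since 6/3 > 1.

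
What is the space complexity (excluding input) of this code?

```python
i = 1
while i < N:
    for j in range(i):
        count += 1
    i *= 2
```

Space complexity: O(1).
Only a constant amount of auxiliary storage is used; nothing grows with n.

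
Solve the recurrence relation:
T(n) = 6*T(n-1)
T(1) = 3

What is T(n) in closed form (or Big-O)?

Each step multiplies by 6. T(n) = T(1)*6^(n-1) = 3*6^(n-1).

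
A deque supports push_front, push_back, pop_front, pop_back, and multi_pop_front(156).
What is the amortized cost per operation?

Assign 2 credits to each push operation. A pop uses 1 saved credit. multi_pop_front(156) uses up to 156 saved credits from previous pushes. Credits never go negative. Amortized cost is O(1).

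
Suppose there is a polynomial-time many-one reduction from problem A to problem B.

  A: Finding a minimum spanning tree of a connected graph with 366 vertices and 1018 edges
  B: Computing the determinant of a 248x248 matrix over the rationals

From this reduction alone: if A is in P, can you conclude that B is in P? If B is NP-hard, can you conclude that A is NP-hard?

A poly-time reduction A <=_p B transfers tractability DOWN (B easy => A easy) and hardness UP (A hard => B hard), not the reverse.
From A in P, the reduction alone does NOT give B in P: any problem in P trivially reduces to SAT, yet SAT is not known to be in P.
From B NP-hard, the reduction alone does NOT give A NP-hard: again, easy problems reduce to hard ones.
(Here in fact A is P and B is P.)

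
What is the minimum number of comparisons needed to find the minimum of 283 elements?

Finding the minimum requires 282 comparisons, identical reasoning to finding the maximum. Each comparison eliminates one candidate.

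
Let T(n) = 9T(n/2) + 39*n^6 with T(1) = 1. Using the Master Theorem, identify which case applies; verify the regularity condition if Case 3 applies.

a=9, b=2, f(n)=39*n^6.
log_2(9) = 3.17 < 6.
f(n) = Omega(n^(3.17+epsilon)) for some epsilon > 0, so Case 3 is the candidate.
Regularity: a*f(n/b) = 9*39*(n/2)^6 = (9/64)*39*n^6 <= c*f(n) with c = 9/64 < 1. Satisfied.
Case 3: T(n) = Theta(n^6).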